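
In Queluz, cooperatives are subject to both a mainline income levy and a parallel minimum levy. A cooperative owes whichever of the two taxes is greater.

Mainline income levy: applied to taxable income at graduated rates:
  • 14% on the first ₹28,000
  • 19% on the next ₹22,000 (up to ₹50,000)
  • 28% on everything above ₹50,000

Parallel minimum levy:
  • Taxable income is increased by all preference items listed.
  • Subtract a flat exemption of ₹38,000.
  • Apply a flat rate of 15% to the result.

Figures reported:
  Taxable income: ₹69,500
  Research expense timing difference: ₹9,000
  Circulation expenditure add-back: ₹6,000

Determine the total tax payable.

₹13,560

Mainline income levy:
  ₹28,000 × 14% = ₹3,920
  ₹22,000 × 19% = ₹4,180
  ₹19,500 × 28% = ₹5,460
  → ₹13,560

Parallel minimum levy:
  Adjusted income: ₹69,500 + ₹9,000 + ₹6,000 = ₹84,500
  Less exemption ₹38,000 → base ₹46,500
  ₹46,500 × 15% = ₹6,975

₹13,560 > ₹6,975, so the mainline income levy governs.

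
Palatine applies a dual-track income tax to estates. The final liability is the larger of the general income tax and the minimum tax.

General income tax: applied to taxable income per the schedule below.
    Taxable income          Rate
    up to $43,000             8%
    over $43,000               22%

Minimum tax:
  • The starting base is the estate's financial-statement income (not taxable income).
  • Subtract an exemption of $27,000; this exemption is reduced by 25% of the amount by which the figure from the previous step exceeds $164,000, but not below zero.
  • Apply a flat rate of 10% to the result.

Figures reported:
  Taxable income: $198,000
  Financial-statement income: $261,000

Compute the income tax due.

General income tax:
  $43,000 × 8% = $3,440
  $155,000 × 22% = $34,100
  → $37,540

Minimum tax:
  Base (financial-statement income): $261,000
  Exemption: $27,000 − 25% × ($261,000 − $164,000) = $27,000 − $24,250 = $2,750
  Base: $261,000 − $2,750 = $258,250
  $258,250 × 10% = $25,825

$37,540 > $25,825, so the general income tax governs.

$37,540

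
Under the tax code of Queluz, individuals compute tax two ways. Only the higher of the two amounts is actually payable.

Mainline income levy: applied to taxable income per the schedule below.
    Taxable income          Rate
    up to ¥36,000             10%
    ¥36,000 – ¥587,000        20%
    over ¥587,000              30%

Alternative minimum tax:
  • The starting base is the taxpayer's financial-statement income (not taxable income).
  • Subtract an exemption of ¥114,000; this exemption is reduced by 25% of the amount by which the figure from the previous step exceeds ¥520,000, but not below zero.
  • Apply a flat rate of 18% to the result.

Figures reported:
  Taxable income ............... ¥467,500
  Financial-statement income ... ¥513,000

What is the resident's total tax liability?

Alternative minimum tax:
  Base (financial-statement income): ¥513,000
  Exemption: ¥513,000 ≤ ¥520,000, so full ¥114,000 applies
  Base: ¥513,000 − ¥114,000 = ¥399,000
  ¥399,000 × 18% = ¥71,820

Mainline income levy:
  ¥36,000 × 10% = ¥3,600
  ¥431,500 × 20% = ¥86,300
  → ¥89,900

¥89,900 > ¥71,820, so the mainline income levy governs.

¥89,900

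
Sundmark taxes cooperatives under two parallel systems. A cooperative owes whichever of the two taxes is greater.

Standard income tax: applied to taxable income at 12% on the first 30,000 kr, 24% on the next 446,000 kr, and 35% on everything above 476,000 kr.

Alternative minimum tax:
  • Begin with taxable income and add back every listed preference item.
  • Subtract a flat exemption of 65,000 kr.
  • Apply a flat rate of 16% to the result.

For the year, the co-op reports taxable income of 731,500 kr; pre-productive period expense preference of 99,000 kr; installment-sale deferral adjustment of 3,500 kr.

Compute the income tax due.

200,065 kr

Alternative minimum tax:
  Adjusted income: 731,500 kr + 99,000 kr + 3,500 kr = 834,000 kr
  Less exemption 65,000 kr → base 769,000 kr
  769,000 kr × 16% = 123,040 kr

Standard income tax:
  30,000 kr × 12% = 3,600 kr
  446,000 kr × 24% = 107,040 kr
  255,500 kr × 35% = 89,425 kr
  → 200,065 kr

200,065 kr > 123,040 kr, so the standard income tax governs.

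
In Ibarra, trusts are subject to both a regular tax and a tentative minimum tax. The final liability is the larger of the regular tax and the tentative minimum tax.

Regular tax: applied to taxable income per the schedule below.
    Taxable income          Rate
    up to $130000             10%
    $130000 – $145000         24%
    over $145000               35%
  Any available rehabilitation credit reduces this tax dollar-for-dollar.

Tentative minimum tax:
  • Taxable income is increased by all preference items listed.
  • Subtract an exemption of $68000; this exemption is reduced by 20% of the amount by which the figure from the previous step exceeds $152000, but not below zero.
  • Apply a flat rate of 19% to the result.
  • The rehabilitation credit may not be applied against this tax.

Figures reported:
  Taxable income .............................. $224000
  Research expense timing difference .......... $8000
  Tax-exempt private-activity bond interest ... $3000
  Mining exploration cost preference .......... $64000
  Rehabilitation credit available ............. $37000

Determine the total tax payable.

Regular tax:
  $130000 × 10% = $13000
  $15000 × 24% = $3600
  $79000 × 35% = $27650
  → $44250
  Less rehabilitation credit $37000 → $7250

Tentative minimum tax:
  Adjusted income: $224000 + $8000 + $3000 + $64000 = $299000
  Exemption: $68000 − 20% × ($299000 − $152000) = $68000 − $29400 = $38600
  Base: $299000 − $38600 = $260400
  $260400 × 19% = $49476

$49476 > $7250, so the tentative minimum tax is the binding amount.

$49476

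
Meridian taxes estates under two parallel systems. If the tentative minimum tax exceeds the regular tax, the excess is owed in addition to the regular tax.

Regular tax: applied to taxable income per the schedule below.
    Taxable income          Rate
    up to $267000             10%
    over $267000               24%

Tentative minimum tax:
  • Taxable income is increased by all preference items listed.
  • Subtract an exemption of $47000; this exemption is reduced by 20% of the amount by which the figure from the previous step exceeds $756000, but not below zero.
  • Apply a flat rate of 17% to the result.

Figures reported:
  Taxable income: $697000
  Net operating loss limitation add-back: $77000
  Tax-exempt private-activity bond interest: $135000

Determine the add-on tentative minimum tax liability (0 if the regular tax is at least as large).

Tentative minimum tax:
  Adjusted income: $697000 + $77000 + $135000 = $909000
  Exemption: $47000 − 20% × ($909000 − $756000) = $47000 − $30600 = $16400
  Base: $909000 − $16400 = $892600
  $892600 × 17% = $151742

Regular tax:
  $267000 × 10% = $26700
  $430000 × 24% = $103200
  → $129900

Excess of tentative minimum tax over regular tax: $151742 − $129900 = $21842.

$21842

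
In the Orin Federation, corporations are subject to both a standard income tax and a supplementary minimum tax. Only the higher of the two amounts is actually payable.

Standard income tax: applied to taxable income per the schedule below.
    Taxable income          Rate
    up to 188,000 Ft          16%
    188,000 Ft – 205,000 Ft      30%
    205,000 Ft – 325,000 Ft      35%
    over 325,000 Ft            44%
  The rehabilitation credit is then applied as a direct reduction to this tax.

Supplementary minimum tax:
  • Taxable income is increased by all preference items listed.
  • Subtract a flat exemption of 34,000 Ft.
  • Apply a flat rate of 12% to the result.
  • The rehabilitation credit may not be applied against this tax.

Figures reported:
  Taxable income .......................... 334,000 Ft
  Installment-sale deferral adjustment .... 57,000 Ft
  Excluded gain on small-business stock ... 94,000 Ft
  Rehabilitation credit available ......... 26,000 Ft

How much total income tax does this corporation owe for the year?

Standard income tax:
  188,000 Ft × 16% = 30,080 Ft
  17,000 Ft × 30% = 5,100 Ft
  120,000 Ft × 35% = 42,000 Ft
  9,000 Ft × 44% = 3,960 Ft
  → 81,140 Ft
  Less rehabilitation credit 26,000 Ft → 55,140 Ft

Supplementary minimum tax:
  Adjusted income: 334,000 Ft + 57,000 Ft + 94,000 Ft = 485,000 Ft
  Less exemption 34,000 Ft → base 451,000 Ft
  451,000 Ft × 12% = 54,120 Ft

55,140 Ft > 54,120 Ft, so the standard income tax governs.

55,140 Ft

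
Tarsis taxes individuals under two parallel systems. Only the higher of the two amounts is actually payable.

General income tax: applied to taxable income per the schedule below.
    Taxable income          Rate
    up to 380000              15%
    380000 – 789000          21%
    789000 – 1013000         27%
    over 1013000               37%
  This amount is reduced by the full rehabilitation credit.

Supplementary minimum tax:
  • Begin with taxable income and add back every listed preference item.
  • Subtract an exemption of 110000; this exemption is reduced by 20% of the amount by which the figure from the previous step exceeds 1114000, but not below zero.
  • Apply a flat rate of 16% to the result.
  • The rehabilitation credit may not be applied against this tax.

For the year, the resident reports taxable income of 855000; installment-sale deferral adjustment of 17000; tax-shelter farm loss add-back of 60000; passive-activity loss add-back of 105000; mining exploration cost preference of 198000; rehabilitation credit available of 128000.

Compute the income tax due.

General income tax:
  380000 × 15% = 57000
  409000 × 21% = 85890
  66000 × 27% = 17820
  → 160710
  Less rehabilitation credit 128000 → 32710

Supplementary minimum tax:
  Adjusted income: 855000 + 17000 + 60000 + 105000 + 198000 = 1235000
  Exemption: 110000 − 20% × (1235000 − 1114000) = 110000 − 24200 = 85800
  Base: 1235000 − 85800 = 1149200
  1149200 × 16% = 183872

183872 > 32710, so the supplementary minimum tax is the binding amount.

183872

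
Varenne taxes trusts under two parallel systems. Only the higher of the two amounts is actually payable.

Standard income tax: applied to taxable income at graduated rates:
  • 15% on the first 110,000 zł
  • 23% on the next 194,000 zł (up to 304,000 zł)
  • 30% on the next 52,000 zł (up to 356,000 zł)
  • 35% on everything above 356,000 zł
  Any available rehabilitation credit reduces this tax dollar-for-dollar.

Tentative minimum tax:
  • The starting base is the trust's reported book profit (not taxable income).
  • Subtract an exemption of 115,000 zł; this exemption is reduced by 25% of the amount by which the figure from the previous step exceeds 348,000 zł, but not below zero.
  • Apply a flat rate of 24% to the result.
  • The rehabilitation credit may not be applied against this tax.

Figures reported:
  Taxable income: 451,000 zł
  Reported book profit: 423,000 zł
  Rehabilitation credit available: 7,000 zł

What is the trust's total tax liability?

102,970 zł

Tentative minimum tax:
  Base (reported book profit): 423,000 zł
  Exemption: 115,000 zł − 25% × (423,000 zł − 348,000 zł) = 115,000 zł − 18,750 zł = 96,250 zł
  Base: 423,000 zł − 96,250 zł = 326,750 zł
  326,750 zł × 24% = 78,420 zł

Standard income tax:
  110,000 zł × 15% = 16,500 zł
  194,000 zł × 23% = 44,620 zł
  52,000 zł × 30% = 15,600 zł
  95,000 zł × 35% = 33,250 zł
  → 109,970 zł
  Less rehabilitation credit 7,000 zł → 102,970 zł

102,970 zł > 78,420 zł, so the standard income tax governs.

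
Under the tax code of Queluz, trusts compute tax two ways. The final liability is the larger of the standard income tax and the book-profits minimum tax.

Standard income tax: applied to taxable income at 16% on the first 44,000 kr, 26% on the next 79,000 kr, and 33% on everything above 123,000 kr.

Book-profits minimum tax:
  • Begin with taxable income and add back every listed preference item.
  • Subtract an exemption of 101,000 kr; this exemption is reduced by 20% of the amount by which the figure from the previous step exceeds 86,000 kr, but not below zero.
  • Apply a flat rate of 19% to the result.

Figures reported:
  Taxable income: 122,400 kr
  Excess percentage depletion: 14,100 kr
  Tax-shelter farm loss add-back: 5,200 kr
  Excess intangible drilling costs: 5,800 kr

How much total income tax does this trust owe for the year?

Standard income tax:
  44,000 kr × 16% = 7,040 kr
  78,400 kr × 26% = 20,384 kr
  → 27,424 kr

Book-profits minimum tax:
  Adjusted income: 122,400 kr + 14,100 kr + 5,200 kr + 5,800 kr = 147,500 kr
  Exemption: 101,000 kr − 20% × (147,500 kr − 86,000 kr) = 101,000 kr − 12,300 kr = 88,700 kr
  Base: 147,500 kr − 88,700 kr = 58,800 kr
  58,800 kr × 19% = 11,172 kr

27,424 kr > 11,172 kr, so the standard income tax governs.

27,424 kr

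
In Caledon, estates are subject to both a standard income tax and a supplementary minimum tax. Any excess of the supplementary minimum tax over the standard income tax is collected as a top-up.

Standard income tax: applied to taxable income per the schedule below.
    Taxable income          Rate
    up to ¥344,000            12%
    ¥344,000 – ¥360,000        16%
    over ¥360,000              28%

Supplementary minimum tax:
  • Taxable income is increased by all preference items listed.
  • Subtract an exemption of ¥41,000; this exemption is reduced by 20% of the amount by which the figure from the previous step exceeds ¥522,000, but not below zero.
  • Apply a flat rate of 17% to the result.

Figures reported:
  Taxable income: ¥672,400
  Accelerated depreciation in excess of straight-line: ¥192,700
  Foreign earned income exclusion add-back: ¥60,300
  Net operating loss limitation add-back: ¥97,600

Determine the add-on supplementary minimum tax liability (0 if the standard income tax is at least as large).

¥42,598

Standard income tax:
  ¥344,000 × 12% = ¥41,280
  ¥16,000 × 16% = ¥2,560
  ¥312,400 × 28% = ¥87,472
  → ¥131,312

Supplementary minimum tax:
  Adjusted income: ¥672,400 + ¥192,700 + ¥60,300 + ¥97,600 = ¥1,023,000
  Exemption: 20% × (¥1,023,000 − ¥522,000) = ¥100,200 ≥ ¥41,000, so the exemption is fully phased out
  Base: ¥1,023,000 − ¥0 = ¥1,023,000
  ¥1,023,000 × 17% = ¥173,910

Excess of supplementary minimum tax over standard income tax: ¥173,910 − ¥131,312 = ¥42,598.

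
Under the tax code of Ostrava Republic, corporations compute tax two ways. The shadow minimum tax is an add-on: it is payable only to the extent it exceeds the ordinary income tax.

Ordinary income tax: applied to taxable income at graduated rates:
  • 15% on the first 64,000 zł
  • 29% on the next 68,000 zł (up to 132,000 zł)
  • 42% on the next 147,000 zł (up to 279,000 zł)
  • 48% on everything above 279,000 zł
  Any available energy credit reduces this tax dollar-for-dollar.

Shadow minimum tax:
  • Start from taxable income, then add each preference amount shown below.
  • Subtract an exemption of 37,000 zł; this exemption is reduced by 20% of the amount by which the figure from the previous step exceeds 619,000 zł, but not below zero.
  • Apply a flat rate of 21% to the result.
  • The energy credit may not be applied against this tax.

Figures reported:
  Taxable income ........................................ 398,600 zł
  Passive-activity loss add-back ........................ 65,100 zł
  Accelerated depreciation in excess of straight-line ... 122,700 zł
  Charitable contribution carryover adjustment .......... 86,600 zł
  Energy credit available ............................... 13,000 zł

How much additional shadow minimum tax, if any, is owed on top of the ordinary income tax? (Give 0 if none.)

Shadow minimum tax:
  Adjusted income: 398,600 zł + 65,100 zł + 122,700 zł + 86,600 zł = 673,000 zł
  Exemption: 37,000 zł − 20% × (673,000 zł − 619,000 zł) = 37,000 zł − 10,800 zł = 26,200 zł
  Base: 673,000 zł − 26,200 zł = 646,800 zł
  646,800 zł × 21% = 135,828 zł

Ordinary income tax:
  64,000 zł × 15% = 9,600 zł
  68,000 zł × 29% = 19,720 zł
  147,000 zł × 42% = 61,740 zł
  119,600 zł × 48% = 57,408 zł
  → 148,468 zł
  Less energy credit 13,000 zł → 135,468 zł

Excess of shadow minimum tax over ordinary income tax: 135,828 zł − 135,468 zł = 360 zł.

360 zł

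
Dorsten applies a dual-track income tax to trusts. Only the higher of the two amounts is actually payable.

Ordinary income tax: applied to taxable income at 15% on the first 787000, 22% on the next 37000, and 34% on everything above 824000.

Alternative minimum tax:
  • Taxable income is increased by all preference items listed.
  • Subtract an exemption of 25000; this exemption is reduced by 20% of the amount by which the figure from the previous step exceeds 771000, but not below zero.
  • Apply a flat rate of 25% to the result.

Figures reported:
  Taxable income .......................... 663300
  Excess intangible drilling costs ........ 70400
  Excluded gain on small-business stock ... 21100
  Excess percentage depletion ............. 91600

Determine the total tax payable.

Alternative minimum tax:
  Adjusted income: 663300 + 70400 + 21100 + 91600 = 846400
  Exemption: 25000 − 20% × (846400 − 771000) = 25000 − 15080 = 9920
  Base: 846400 − 9920 = 836480
  836480 × 25% = 209120

Ordinary income tax:
  663300 × 15% = 99495

209120 > 99495, so the alternative minimum tax is the binding amount.

209120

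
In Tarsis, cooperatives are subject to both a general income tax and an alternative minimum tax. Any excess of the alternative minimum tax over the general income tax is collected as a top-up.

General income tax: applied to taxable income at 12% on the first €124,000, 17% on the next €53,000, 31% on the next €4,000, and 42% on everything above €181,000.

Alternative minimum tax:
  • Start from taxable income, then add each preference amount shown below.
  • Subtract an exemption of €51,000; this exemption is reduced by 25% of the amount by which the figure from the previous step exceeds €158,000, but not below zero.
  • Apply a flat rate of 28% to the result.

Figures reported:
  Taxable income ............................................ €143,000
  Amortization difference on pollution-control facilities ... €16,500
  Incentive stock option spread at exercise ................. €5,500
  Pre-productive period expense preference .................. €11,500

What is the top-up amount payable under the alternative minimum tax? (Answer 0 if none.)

General income tax:
  €124,000 × 12% = €14,880
  €19,000 × 17% = €3,230
  → €18,110

Alternative minimum tax:
  Adjusted income: €143,000 + €16,500 + €5,500 + €11,500 = €176,500
  Exemption: €51,000 − 25% × (€176,500 − €158,000) = €51,000 − €4,625 = €46,375
  Base: €176,500 − €46,375 = €130,125
  €130,125 × 28% = €36,435

Excess of alternative minimum tax over general income tax: €36,435 − €18,110 = €18,325.

€18,325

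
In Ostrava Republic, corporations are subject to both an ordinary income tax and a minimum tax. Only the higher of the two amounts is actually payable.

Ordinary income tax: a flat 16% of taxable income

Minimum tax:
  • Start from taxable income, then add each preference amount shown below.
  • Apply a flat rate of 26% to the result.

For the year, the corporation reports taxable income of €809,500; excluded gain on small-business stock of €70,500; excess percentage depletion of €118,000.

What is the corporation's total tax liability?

€259,480

Minimum tax:
  Adjusted income: €809,500 + €70,500 + €118,000 = €998,000
  €998,000 × 26% = €259,480

Ordinary income tax:
  €809,500 × 16% = €129,520

€259,480 > €129,520, so the minimum tax is the binding amount.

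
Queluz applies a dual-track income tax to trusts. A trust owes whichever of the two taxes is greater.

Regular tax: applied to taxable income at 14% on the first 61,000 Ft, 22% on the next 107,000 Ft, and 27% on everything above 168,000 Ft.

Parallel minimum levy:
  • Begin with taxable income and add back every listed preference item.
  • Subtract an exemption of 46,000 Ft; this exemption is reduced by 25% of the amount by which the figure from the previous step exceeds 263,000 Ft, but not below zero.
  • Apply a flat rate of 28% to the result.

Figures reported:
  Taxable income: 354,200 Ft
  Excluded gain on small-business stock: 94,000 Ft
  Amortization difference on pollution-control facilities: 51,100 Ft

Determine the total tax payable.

139,804 Ft

Parallel minimum levy:
  Adjusted income: 354,200 Ft + 94,000 Ft + 51,100 Ft = 499,300 Ft
  Exemption: 25% × (499,300 Ft − 263,000 Ft) = 59,075 Ft ≥ 46,000 Ft, so the exemption is fully phased out
  Base: 499,300 Ft − 0 Ft = 499,300 Ft
  499,300 Ft × 28% = 139,804 Ft

Regular tax:
  61,000 Ft × 14% = 8,540 Ft
  107,000 Ft × 22% = 23,540 Ft
  186,200 Ft × 27% = 50,274 Ft
  → 82,354 Ft

139,804 Ft > 82,354 Ft, so the parallel minimum levy is the binding amount.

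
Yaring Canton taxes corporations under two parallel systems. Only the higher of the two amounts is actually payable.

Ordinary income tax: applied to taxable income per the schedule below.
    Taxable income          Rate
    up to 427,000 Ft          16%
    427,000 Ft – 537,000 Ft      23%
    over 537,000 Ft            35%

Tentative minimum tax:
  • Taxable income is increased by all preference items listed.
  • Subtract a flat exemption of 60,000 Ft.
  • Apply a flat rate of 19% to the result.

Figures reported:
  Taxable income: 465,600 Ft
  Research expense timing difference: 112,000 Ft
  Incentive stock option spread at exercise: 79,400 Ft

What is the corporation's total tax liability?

113,430 Ft

Ordinary income tax:
  427,000 Ft × 16% = 68,320 Ft
  38,600 Ft × 23% = 8,878 Ft
  → 77,198 Ft

Tentative minimum tax:
  Adjusted income: 465,600 Ft + 112,000 Ft + 79,400 Ft = 657,000 Ft
  Less exemption 60,000 Ft → base 597,000 Ft
  597,000 Ft × 19% = 113,430 Ft

113,430 Ft > 77,198 Ft, so the tentative minimum tax is the binding amount.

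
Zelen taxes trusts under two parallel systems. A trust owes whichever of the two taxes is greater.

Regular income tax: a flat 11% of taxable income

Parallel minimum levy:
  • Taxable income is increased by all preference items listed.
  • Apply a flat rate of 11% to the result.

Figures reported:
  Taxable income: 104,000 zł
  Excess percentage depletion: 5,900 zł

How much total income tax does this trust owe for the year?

Parallel minimum levy:
  Adjusted income: 104,000 zł + 5,900 zł = 109,900 zł
  109,900 zł × 11% = 12,089 zł

Regular income tax:
  104,000 zł × 11% = 11,440 zł

12,089 zł > 11,440 zł, so the parallel minimum levy is the binding amount.

12,089 zł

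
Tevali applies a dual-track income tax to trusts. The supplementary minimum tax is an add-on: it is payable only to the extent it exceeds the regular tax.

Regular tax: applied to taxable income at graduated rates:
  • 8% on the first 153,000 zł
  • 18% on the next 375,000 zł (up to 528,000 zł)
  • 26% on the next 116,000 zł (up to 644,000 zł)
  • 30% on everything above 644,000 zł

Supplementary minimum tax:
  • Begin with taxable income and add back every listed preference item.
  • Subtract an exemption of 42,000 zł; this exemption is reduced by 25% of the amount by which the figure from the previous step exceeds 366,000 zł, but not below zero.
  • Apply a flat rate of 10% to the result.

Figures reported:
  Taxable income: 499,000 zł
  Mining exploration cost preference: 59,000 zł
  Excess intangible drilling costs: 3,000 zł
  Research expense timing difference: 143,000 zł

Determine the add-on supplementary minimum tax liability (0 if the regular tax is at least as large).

Regular tax:
  153,000 zł × 8% = 12,240 zł
  346,000 zł × 18% = 62,280 zł
  → 74,520 zł

Supplementary minimum tax:
  Adjusted income: 499,000 zł + 59,000 zł + 3,000 zł + 143,000 zł = 704,000 zł
  Exemption: 25% × (704,000 zł − 366,000 zł) = 84,500 zł ≥ 42,000 zł, so the exemption is fully phased out
  Base: 704,000 zł − 0 zł = 704,000 zł
  704,000 zł × 10% = 70,400 zł

70,400 zł ≤ 74,520 zł, so no add-on is due.

0 zł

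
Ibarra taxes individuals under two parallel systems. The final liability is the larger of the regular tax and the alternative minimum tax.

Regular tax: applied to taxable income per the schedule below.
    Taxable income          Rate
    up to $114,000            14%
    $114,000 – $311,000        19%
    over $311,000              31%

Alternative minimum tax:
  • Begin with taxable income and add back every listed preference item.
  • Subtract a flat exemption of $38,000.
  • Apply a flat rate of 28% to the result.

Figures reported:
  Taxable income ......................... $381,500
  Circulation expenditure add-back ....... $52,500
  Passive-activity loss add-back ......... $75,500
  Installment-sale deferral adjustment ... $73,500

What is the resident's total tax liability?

Regular tax:
  $114,000 × 14% = $15,960
  $197,000 × 19% = $37,430
  $70,500 × 31% = $21,855
  → $75,245

Alternative minimum tax:
  Adjusted income: $381,500 + $52,500 + $75,500 + $73,500 = $583,000
  Less exemption $38,000 → base $545,000
  $545,000 × 28% = $152,600

$152,600 > $75,245, so the alternative minimum tax is the binding amount.

$152,600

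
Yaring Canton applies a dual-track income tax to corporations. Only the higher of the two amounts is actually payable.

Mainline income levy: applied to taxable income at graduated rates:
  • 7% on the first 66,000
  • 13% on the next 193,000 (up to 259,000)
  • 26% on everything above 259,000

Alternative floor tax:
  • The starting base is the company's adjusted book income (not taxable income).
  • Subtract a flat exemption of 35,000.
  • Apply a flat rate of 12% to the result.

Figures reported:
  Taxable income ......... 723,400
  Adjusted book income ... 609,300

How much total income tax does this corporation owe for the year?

Alternative floor tax:
  Base (adjusted book income): 609,300
  Less exemption 35,000 → base 574,300
  574,300 × 12% = 68,916

Mainline income levy:
  66,000 × 7% = 4,620
  193,000 × 13% = 25,090
  464,400 × 26% = 120,744
  → 150,454

150,454 > 68,916, so the mainline income levy governs.

150,454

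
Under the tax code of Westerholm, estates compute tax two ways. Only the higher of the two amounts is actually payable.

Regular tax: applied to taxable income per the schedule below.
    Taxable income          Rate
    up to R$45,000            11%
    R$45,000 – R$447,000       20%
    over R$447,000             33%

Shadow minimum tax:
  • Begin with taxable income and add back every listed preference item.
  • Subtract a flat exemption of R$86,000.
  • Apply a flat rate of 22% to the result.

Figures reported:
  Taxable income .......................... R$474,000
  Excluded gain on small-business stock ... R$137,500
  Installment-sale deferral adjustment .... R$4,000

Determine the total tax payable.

Regular tax:
  R$45,000 × 11% = R$4,950
  R$402,000 × 20% = R$80,400
  R$27,000 × 33% = R$8,910
  → R$94,260

Shadow minimum tax:
  Adjusted income: R$474,000 + R$137,500 + R$4,000 = R$615,500
  Less exemption R$86,000 → base R$529,500
  R$529,500 × 22% = R$116,490

R$116,490 > R$94,260, so the shadow minimum tax is the binding amount.

R$116,490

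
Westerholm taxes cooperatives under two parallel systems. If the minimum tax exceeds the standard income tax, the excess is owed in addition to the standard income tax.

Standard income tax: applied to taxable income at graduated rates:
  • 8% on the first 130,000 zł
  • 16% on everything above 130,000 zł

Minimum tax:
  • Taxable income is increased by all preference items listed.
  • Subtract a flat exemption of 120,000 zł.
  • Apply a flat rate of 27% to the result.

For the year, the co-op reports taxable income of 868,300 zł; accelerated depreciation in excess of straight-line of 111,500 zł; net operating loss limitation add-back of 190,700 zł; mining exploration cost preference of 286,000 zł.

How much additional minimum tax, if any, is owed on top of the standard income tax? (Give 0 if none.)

Standard income tax:
  130,000 zł × 8% = 10,400 zł
  738,300 zł × 16% = 118,128 zł
  → 128,528 zł

Minimum tax:
  Adjusted income: 868,300 zł + 111,500 zł + 190,700 zł + 286,000 zł = 1,456,500 zł
  Less exemption 120,000 zł → base 1,336,500 zł
  1,336,500 zł × 27% = 360,855 zł

Excess of minimum tax over standard income tax: 360,855 zł − 128,528 zł = 232,327 zł.

232,327 zł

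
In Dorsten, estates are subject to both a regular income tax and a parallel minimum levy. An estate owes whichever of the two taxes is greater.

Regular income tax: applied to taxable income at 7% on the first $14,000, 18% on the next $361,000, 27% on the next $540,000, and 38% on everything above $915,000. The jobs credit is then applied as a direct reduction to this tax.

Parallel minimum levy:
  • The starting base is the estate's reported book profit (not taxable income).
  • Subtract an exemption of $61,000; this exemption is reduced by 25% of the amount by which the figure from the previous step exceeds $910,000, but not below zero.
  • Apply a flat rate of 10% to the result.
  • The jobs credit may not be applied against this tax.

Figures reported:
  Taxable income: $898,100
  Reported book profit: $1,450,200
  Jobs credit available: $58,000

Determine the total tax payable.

$149,197

Parallel minimum levy:
  Base (reported book profit): $1,450,200
  Exemption: 25% × ($1,450,200 − $910,000) = $135,050 ≥ $61,000, so the exemption is fully phased out
  Base: $1,450,200 − $0 = $1,450,200
  $1,450,200 × 10% = $145,020

Regular income tax:
  $14,000 × 7% = $980
  $361,000 × 18% = $64,980
  $523,100 × 27% = $141,237
  → $207,197
  Less jobs credit $58,000 → $149,197

$149,197 > $145,020, so the regular income tax governs.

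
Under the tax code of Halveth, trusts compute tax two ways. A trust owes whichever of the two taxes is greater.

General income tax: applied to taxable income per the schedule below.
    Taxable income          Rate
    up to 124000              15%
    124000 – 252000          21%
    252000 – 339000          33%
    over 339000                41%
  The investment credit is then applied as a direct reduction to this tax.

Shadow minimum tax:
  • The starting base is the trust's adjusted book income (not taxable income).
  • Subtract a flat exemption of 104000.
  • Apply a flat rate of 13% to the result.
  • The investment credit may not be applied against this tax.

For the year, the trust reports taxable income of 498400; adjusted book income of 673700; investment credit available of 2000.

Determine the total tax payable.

137544

General income tax:
  124000 × 15% = 18600
  128000 × 21% = 26880
  87000 × 33% = 28710
  159400 × 41% = 65354
  → 139544
  Less investment credit 2000 → 137544

Shadow minimum tax:
  Base (adjusted book income): 673700
  Less exemption 104000 → base 569700
  569700 × 13% = 74061

137544 > 74061, so the general income tax governs.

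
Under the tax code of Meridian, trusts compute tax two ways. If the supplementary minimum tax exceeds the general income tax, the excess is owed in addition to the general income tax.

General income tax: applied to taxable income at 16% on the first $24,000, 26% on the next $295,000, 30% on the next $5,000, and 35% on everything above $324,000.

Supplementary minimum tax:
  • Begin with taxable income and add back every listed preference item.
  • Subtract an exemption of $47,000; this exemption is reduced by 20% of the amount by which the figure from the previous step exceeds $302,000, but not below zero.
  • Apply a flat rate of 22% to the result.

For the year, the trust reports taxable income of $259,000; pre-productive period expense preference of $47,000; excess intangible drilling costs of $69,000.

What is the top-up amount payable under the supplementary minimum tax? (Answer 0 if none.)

Supplementary minimum tax:
  Adjusted income: $259,000 + $47,000 + $69,000 = $375,000
  Exemption: $47,000 − 20% × ($375,000 − $302,000) = $47,000 − $14,600 = $32,400
  Base: $375,000 − $32,400 = $342,600
  $342,600 × 22% = $75,372

General income tax:
  $24,000 × 16% = $3,840
  $235,000 × 26% = $61,100
  → $64,940

Excess of supplementary minimum tax over general income tax: $75,372 − $64,940 = $10,432.

$10,432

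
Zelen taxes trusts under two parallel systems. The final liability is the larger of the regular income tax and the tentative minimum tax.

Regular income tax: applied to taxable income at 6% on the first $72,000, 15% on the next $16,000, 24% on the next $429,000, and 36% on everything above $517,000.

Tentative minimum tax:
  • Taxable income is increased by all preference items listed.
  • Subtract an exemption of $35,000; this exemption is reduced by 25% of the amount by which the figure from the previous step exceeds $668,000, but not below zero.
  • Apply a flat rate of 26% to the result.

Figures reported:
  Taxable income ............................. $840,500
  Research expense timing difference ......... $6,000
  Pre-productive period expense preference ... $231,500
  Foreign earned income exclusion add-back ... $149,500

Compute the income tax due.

$319,150

Regular income tax:
  $72,000 × 6% = $4,320
  $16,000 × 15% = $2,400
  $429,000 × 24% = $102,960
  $323,500 × 36% = $116,460
  → $226,140

Tentative minimum tax:
  Adjusted income: $840,500 + $6,000 + $231,500 + $149,500 = $1,227,500
  Exemption: 25% × ($1,227,500 − $668,000) = $139,875 ≥ $35,000, so the exemption is fully phased out
  Base: $1,227,500 − $0 = $1,227,500
  $1,227,500 × 26% = $319,150

$319,150 > $226,140, so the tentative minimum tax is the binding amount.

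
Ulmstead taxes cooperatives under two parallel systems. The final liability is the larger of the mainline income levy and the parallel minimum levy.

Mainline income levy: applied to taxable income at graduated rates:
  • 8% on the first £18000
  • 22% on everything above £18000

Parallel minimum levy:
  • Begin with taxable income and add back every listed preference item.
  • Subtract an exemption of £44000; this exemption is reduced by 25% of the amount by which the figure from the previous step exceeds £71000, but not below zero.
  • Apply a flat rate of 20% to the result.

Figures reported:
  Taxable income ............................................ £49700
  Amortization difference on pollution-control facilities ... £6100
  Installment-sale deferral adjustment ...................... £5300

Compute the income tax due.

Mainline income levy:
  £18000 × 8% = £1440
  £31700 × 22% = £6974
  → £8414

Parallel minimum levy:
  Adjusted income: £49700 + £6100 + £5300 = £61100
  Exemption: £61100 ≤ £71000, so full £44000 applies
  Base: £61100 − £44000 = £17100
  £17100 × 20% = £3420

£8414 > £3420, so the mainline income levy governs.

£8414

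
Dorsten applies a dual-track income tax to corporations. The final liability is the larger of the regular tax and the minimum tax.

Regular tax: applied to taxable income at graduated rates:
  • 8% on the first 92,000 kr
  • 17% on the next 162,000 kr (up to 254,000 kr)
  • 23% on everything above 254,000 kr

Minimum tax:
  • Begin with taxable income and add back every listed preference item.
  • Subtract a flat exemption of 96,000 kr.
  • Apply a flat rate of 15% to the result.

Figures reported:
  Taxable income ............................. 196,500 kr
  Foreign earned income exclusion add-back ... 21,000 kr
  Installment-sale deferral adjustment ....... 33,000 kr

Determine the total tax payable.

25,125 kr

Regular tax:
  92,000 kr × 8% = 7,360 kr
  104,500 kr × 17% = 17,765 kr
  → 25,125 kr

Minimum tax:
  Adjusted income: 196,500 kr + 21,000 kr + 33,000 kr = 250,500 kr
  Less exemption 96,000 kr → base 154,500 kr
  154,500 kr × 15% = 23,175 kr

25,125 kr > 23,175 kr, so the regular tax governs.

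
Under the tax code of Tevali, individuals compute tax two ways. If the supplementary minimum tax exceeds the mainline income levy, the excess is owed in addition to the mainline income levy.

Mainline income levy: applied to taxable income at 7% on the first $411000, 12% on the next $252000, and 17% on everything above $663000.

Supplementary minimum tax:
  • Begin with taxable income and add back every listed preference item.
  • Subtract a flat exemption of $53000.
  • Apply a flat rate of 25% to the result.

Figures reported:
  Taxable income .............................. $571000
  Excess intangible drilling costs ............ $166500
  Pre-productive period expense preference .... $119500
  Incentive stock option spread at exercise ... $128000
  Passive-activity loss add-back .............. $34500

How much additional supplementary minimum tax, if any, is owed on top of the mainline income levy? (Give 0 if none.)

Mainline income levy:
  $411000 × 7% = $28770
  $160000 × 12% = $19200
  → $47970

Supplementary minimum tax:
  Adjusted income: $571000 + $166500 + $119500 + $128000 + $34500 = $1019500
  Less exemption $53000 → base $966500
  $966500 × 25% = $241625

Excess of supplementary minimum tax over mainline income levy: $241625 − $47970 = $193655.

$193655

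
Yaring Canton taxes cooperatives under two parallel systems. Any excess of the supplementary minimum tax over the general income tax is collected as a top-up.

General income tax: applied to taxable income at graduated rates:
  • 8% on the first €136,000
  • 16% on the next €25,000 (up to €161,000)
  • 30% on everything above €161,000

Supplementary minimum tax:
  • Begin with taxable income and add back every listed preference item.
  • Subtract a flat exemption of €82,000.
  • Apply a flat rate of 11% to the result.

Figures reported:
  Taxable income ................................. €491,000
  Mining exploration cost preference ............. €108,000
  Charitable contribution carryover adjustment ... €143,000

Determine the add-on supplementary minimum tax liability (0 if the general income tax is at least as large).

Supplementary minimum tax:
  Adjusted income: €491,000 + €108,000 + €143,000 = €742,000
  Less exemption €82,000 → base €660,000
  €660,000 × 11% = €72,600

General income tax:
  €136,000 × 8% = €10,880
  €25,000 × 16% = €4,000
  €330,000 × 30% = €99,000
  → €113,880

€72,600 ≤ €113,880, so no add-on is due.

€0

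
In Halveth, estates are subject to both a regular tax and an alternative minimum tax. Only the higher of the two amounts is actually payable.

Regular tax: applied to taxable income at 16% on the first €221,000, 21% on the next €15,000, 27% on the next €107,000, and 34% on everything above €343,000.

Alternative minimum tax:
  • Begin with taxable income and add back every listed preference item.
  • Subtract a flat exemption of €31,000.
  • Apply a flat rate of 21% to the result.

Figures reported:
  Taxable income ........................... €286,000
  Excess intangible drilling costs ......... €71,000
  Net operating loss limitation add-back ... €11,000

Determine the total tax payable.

€70,770

Alternative minimum tax:
  Adjusted income: €286,000 + €71,000 + €11,000 = €368,000
  Less exemption €31,000 → base €337,000
  €337,000 × 21% = €70,770

Regular tax:
  €221,000 × 16% = €35,360
  €15,000 × 21% = €3,150
  €50,000 × 27% = €13,500
  → €52,010

€70,770 > €52,010, so the alternative minimum tax is the binding amount.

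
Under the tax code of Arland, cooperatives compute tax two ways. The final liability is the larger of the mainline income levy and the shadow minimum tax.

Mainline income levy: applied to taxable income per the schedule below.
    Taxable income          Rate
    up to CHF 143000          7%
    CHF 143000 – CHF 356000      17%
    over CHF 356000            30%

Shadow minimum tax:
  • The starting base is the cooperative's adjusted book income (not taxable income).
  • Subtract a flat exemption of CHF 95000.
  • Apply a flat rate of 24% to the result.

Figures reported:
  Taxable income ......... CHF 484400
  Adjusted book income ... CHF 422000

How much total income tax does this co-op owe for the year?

CHF 84740

Mainline income levy:
  CHF 143000 × 7% = CHF 10010
  CHF 213000 × 17% = CHF 36210
  CHF 128400 × 30% = CHF 38520
  → CHF 84740

Shadow minimum tax:
  Base (adjusted book income): CHF 422000
  Less exemption CHF 95000 → base CHF 327000
  CHF 327000 × 24% = CHF 78480

CHF 84740 > CHF 78480, so the mainline income levy governs.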